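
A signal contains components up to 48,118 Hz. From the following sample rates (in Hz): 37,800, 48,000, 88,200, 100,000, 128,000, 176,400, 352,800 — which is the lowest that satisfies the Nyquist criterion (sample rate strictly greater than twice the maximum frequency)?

Need sample rate > 2 × 48,118 = 96,236 Hz.
Lowest listed rate above 96,236 Hz is 100,000 Hz.

100,000 Hz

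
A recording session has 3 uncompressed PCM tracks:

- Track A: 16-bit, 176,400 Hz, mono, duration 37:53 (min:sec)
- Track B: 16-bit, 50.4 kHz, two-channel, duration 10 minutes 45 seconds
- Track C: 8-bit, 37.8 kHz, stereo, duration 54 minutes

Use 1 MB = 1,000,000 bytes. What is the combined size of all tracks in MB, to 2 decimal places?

1176.89 MB

Track A: 37:53 (min:sec) = 2,273 s; 176,400 × 2,273 × 2 × 1 = 801,914,400 bytes.
Track B: 10 minutes 45 seconds = 645 s; 50,400 × 645 × 2 × 2 = 130,032,000 bytes.
Track C: 54 minutes = 3,240 s; 37,800 × 3,240 × 1 × 2 = 244,944,000 bytes.
Total = 1,176,890,400 bytes = 1176.89 MB.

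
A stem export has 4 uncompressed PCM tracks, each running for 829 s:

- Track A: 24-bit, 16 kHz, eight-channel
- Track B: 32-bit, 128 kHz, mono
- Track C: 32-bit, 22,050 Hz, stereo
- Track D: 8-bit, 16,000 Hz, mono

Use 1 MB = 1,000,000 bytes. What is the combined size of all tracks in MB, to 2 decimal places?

Track A: 16,000 × 829 × 3 × 8 = 318,336,000 bytes.
Track B: 128,000 × 829 × 4 × 1 = 424,448,000 bytes.
Track C: 22,050 × 829 × 4 × 2 = 146,235,600 bytes.
Track D: 16,000 × 829 × 1 × 1 = 13,264,000 bytes.
Total = 902,283,600 bytes = 902.28 MB.

902.28 MB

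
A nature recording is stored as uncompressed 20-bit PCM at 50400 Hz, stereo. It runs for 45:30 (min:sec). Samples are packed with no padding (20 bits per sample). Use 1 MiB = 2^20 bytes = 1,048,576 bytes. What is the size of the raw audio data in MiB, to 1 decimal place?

Duration = 45:30 (min:sec) = 2,730 s.
Bits = 50,400 × 2,730 × 20 × 2 = 5,503,680,000 bits = 687,960,000 bytes.
687,960,000 / 1,048,576 = 656.1 MiB.

656.1 MiB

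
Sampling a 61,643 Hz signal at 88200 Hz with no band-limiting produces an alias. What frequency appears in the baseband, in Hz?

26,557 Hz

Nyquist = 88,200/2 = 44,100 Hz; 61,643 Hz exceeds it.
Alias = |61,643 − 1×88,200| = |61,643 − 88,200| = 26,557 Hz.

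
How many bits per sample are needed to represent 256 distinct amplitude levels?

8 bits

log2(256) = 8.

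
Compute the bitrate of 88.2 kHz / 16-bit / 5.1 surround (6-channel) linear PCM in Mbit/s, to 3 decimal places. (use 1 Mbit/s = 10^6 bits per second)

Bit rate = 88,200 × 16 × 6 = 8,467,200 bits/s.
= 8.467 Mbit/s.

8.467 Mbit/s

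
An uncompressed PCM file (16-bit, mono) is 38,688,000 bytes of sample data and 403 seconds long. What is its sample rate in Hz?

48,000 Hz

Bytes = sample_rate × seconds × bytes_per_sample × channels.
sample_rate = 38,688,000 / (403 × 2 × 1) = 38,688,000 / 806 = 48,000 Hz.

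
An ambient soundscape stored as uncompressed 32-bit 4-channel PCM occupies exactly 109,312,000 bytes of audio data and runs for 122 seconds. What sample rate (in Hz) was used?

56,000 Hz

Bytes = sample_rate × seconds × bytes_per_sample × channels.
sample_rate = 109,312,000 / (122 × 4 × 4) = 109,312,000 / 1,952 = 56,000 Hz.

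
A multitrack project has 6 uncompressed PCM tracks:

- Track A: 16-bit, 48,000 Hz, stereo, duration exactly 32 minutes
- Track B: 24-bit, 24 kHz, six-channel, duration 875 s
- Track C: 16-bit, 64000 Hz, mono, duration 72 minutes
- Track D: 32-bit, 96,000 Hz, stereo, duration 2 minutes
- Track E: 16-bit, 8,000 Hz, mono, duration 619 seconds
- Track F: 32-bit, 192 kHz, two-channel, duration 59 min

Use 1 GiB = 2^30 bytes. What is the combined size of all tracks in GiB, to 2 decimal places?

6.37 GiB

Track A: exactly 32 minutes = 1,920 s; 48,000 × 1,920 × 2 × 2 = 368,640,000 bytes.
Track B: 24,000 × 875 × 3 × 6 = 378,000,000 bytes.
Track C: 72 minutes = 4,320 s; 64,000 × 4,320 × 2 × 1 = 552,960,000 bytes.
Track D: 2 minutes = 120 s; 96,000 × 120 × 4 × 2 = 92,160,000 bytes.
Track E: 8,000 × 619 × 2 × 1 = 9,904,000 bytes.
Track F: 59 min = 3,540 s; 192,000 × 3,540 × 4 × 2 = 5,437,440,000 bytes.
Total = 6,839,104,000 bytes = 6.37 GiB.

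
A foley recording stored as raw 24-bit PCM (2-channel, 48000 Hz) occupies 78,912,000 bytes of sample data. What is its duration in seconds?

274 seconds

Byte rate = 48,000 × 3 × 2 = 288,000 bytes/s.
Duration = 78,912,000 / 288,000 = 274 s.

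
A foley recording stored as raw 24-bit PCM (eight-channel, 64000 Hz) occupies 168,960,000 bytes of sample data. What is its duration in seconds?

110 seconds

Byte rate = 64,000 × 3 × 8 = 1,536,000 bytes/s.
Duration = 168,960,000 / 1,536,000 = 110 s.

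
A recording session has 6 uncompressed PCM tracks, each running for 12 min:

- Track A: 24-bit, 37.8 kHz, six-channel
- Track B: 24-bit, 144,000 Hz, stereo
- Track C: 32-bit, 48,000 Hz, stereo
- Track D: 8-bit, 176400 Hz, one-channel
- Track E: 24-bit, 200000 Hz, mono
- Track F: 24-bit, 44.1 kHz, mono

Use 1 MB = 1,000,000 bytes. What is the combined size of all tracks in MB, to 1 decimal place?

12 min = 720 s.
Track A: 37,800 × 720 × 3 × 6 = 489,888,000 bytes.
Track B: 144,000 × 720 × 3 × 2 = 622,080,000 bytes.
Track C: 48,000 × 720 × 4 × 2 = 276,480,000 bytes.
Track D: 176,400 × 720 × 1 × 1 = 127,008,000 bytes.
Track E: 200,000 × 720 × 3 × 1 = 432,000,000 bytes.
Track F: 44,100 × 720 × 3 × 1 = 95,256,000 bytes.
Total = 2,042,712,000 bytes = 2042.7 MB.

2042.7 MB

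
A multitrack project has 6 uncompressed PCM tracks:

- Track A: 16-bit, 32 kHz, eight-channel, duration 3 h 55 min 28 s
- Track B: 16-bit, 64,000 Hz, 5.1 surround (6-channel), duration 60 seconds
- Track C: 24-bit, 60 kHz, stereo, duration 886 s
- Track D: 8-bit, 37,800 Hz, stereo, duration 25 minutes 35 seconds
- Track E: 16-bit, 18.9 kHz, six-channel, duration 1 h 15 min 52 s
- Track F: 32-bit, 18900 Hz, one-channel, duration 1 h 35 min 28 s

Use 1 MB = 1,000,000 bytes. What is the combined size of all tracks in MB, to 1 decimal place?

9180.1 MB

Track A: 3 h 55 min 28 s = 14,128 s; 32,000 × 14,128 × 2 × 8 = 7,233,536,000 bytes.
Track B: 64,000 × 60 × 2 × 6 = 46,080,000 bytes.
Track C: 60,000 × 886 × 3 × 2 = 318,960,000 bytes.
Track D: 25 minutes 35 seconds = 1,535 s; 37,800 × 1,535 × 1 × 2 = 116,046,000 bytes.
Track E: 1 h 15 min 52 s = 4,552 s; 18,900 × 4,552 × 2 × 6 = 1,032,393,600 bytes.
Track F: 1 h 35 min 28 s = 5,728 s; 18,900 × 5,728 × 4 × 1 = 433,036,800 bytes.
Total = 9,180,052,400 bytes = 9180.1 MB.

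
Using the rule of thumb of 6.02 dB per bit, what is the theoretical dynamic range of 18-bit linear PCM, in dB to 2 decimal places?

108.36 dB

18 × 6.02 = 108.36 dB.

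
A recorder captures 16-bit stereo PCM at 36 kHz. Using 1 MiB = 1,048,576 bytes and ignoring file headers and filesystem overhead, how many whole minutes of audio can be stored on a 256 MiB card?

Uncompressed byte rate = 36,000 × 2 × 2 = 144,000 bytes/s.
Capacity = 256 × 1,048,576 = 268,435,456 bytes.
268,435,456 / 144,000 ≈ 1864.14 s → 31 minutes.

31 minutes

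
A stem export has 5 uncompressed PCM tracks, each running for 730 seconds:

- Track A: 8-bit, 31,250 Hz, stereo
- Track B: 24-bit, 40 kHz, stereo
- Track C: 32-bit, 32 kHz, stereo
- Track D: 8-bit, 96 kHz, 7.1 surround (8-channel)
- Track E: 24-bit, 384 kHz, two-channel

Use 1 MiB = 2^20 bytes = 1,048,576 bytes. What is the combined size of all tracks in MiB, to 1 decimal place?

Track A: 31,250 × 730 × 1 × 2 = 45,625,000 bytes.
Track B: 40,000 × 730 × 3 × 2 = 175,200,000 bytes.
Track C: 32,000 × 730 × 4 × 2 = 186,880,000 bytes.
Track D: 96,000 × 730 × 1 × 8 = 560,640,000 bytes.
Track E: 384,000 × 730 × 3 × 2 = 1,681,920,000 bytes.
Total = 2,650,265,000 bytes = 2527.5 MiB.

2527.5 MiB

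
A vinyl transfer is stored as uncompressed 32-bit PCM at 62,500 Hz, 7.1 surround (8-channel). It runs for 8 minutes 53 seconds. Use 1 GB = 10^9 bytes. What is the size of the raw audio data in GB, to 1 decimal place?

1.1 GB

Duration = 8 minutes 53 seconds = 533 s.
Bytes = 62,500 samples/s × 533 s × 4 bytes/sample × 8 ch = 1,066,000,000 bytes.
1,066,000,000 / 1,000,000,000 = 1.1 GB.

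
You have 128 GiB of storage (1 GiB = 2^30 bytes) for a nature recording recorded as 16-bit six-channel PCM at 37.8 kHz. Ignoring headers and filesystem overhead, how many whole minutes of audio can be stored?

5,049 minutes

Uncompressed byte rate = 37,800 × 2 × 6 = 453,600 bytes/s.
Capacity = 128 × 1,073,741,824 = 137,438,953,472 bytes.
137,438,953,472 / 453,600 ≈ 302995.93 s → 5,049 minutes.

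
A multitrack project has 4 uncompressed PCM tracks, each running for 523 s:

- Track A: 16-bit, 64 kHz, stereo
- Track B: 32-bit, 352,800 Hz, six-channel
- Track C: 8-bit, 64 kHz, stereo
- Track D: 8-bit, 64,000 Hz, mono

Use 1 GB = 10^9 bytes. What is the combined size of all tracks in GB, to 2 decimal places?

4.66 GB

Track A: 64,000 × 523 × 2 × 2 = 133,888,000 bytes.
Track B: 352,800 × 523 × 4 × 6 = 4,428,345,600 bytes.
Track C: 64,000 × 523 × 1 × 2 = 66,944,000 bytes.
Track D: 64,000 × 523 × 1 × 1 = 33,472,000 bytes.
Total = 4,662,649,600 bytes = 4.66 GB.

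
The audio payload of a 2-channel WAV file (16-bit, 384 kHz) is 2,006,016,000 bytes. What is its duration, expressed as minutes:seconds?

Byte rate = 384,000 × 2 × 2 = 1,536,000 bytes/s.
Duration = 2,006,016,000 / 1,536,000 = 1,306 s.
1,306 s = 21:46.

21:46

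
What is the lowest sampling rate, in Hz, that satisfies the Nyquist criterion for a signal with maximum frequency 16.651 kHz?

33,302 Hz

Minimum sample rate = 2 × 16,651 Hz = 33,302 Hz.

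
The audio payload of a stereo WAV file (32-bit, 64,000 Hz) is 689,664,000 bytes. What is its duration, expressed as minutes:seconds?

22:27

Byte rate = 64,000 × 4 × 2 = 512,000 bytes/s.
Duration = 689,664,000 / 512,000 = 1,347 s.
1,347 s = 22:27.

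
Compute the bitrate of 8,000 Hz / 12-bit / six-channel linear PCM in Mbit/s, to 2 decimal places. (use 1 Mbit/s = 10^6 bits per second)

Bit rate = 8,000 × 12 × 6 = 576,000 bits/s.
= 0.58 Mbit/s.

0.58 Mbit/s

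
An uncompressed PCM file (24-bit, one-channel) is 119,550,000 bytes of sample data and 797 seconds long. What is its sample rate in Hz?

Bytes = sample_rate × seconds × bytes_per_sample × channels.
sample_rate = 119,550,000 / (797 × 3 × 1) = 119,550,000 / 2,391 = 50,000 Hz.

50,000 Hz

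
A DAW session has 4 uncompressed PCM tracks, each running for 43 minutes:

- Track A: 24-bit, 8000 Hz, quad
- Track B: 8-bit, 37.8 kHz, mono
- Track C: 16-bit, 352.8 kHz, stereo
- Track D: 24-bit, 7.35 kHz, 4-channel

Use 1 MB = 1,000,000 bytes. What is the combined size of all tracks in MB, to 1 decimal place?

43 minutes = 2,580 s.
Track A: 8,000 × 2,580 × 3 × 4 = 247,680,000 bytes.
Track B: 37,800 × 2,580 × 1 × 1 = 97,524,000 bytes.
Track C: 352,800 × 2,580 × 2 × 2 = 3,640,896,000 bytes.
Track D: 7,350 × 2,580 × 3 × 4 = 227,556,000 bytes.
Total = 4,213,656,000 bytes = 4213.7 MB.

4213.7 MB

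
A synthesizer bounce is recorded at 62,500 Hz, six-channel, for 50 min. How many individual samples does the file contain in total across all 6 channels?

50 min = 3,000 s.
62,500 × 3,000 s × 6 ch = 1,125,000,000 samples.

1,125,000,000 samples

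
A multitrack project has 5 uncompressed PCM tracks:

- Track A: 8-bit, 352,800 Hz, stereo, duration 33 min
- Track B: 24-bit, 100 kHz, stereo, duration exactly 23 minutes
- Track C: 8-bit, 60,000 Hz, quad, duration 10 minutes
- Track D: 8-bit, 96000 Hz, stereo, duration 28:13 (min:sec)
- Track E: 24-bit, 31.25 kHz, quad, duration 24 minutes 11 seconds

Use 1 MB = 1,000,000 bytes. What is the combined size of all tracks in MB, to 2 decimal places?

3238.27 MB

Track A: 33 min = 1,980 s; 352,800 × 1,980 × 1 × 2 = 1,397,088,000 bytes.
Track B: exactly 23 minutes = 1,380 s; 100,000 × 1,380 × 3 × 2 = 828,000,000 bytes.
Track C: 10 minutes = 600 s; 60,000 × 600 × 1 × 4 = 144,000,000 bytes.
Track D: 28:13 (min:sec) = 1,693 s; 96,000 × 1,693 × 1 × 2 = 325,056,000 bytes.
Track E: 24 minutes 11 seconds = 1,451 s; 31,250 × 1,451 × 3 × 4 = 544,125,000 bytes.
Total = 3,238,269,000 bytes = 3238.27 MB.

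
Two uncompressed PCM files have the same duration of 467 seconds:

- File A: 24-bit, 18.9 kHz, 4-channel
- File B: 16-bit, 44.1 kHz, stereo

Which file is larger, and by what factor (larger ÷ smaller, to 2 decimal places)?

File A, by a factor of 1.29

File A: 18,900 × 3 × 4 = 226,800 bytes/s.
File B: 44,100 × 2 × 2 = 176,400 bytes/s.
File A is larger; ratio = 105,915,600 / 82,378,800 = 1.29.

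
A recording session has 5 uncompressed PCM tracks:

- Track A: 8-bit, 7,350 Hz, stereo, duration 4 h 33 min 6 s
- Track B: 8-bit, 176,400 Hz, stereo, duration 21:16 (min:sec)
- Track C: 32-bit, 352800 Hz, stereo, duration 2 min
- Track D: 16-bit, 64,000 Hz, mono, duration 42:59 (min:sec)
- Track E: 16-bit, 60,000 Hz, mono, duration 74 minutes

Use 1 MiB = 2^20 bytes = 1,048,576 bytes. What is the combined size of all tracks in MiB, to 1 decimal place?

Track A: 4 h 33 min 6 s = 16,386 s; 7,350 × 16,386 × 1 × 2 = 240,874,200 bytes.
Track B: 21:16 (min:sec) = 1,276 s; 176,400 × 1,276 × 1 × 2 = 450,172,800 bytes.
Track C: 2 min = 120 s; 352,800 × 120 × 4 × 2 = 338,688,000 bytes.
Track D: 42:59 (min:sec) = 2,579 s; 64,000 × 2,579 × 2 × 1 = 330,112,000 bytes.
Track E: 74 minutes = 4,440 s; 60,000 × 4,440 × 2 × 1 = 532,800,000 bytes.
Total = 1,892,647,000 bytes = 1805.0 MiB.

1805.0 MiB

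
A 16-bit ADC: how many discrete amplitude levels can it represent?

2^16 = 65,536.

65,536 levels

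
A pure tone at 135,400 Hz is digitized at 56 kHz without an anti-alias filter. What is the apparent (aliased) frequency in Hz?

Nyquist = 56,000/2 = 28,000 Hz; 135,400 Hz exceeds it.
Alias = |135,400 − 2×56,000| = |135,400 − 112,000| = 23,400 Hz.

23,400 Hz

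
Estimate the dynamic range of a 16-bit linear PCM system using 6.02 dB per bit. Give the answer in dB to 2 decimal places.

96.32 dB

16 × 6.02 = 96.32 dB.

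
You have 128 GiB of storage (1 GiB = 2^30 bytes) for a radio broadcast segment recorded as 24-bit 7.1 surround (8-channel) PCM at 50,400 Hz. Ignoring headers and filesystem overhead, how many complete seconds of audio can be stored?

113,623 seconds

Uncompressed byte rate = 50,400 × 3 × 8 = 1,209,600 bytes/s.
Capacity = 128 × 1,073,741,824 = 137,438,953,472 bytes.
137,438,953,472 / 1,209,600 ≈ 113623.47 s → 113,623 seconds.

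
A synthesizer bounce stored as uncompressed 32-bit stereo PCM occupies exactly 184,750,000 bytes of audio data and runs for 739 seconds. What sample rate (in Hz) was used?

Bytes = sample_rate × seconds × bytes_per_sample × channels.
sample_rate = 184,750,000 / (739 × 4 × 2) = 184,750,000 / 5,912 = 31,250 Hz.

31,250 Hz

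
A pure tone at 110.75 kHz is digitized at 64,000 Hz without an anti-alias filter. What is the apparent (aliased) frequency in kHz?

17.25 kHz

Nyquist = 64,000/2 = 32,000 Hz; 110,750 Hz exceeds it.
Alias = |110,750 − 2×64,000| = |110,750 − 128,000| = 17,250 Hz = 17.25 kHz.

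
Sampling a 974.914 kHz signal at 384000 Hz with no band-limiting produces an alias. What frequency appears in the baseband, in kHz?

Nyquist = 384,000/2 = 192,000 Hz; 974,914 Hz exceeds it.
Alias = |974,914 − 3×384,000| = |974,914 − 1,152,000| = 177,086 Hz = 177.086 kHz.

177.086 kHz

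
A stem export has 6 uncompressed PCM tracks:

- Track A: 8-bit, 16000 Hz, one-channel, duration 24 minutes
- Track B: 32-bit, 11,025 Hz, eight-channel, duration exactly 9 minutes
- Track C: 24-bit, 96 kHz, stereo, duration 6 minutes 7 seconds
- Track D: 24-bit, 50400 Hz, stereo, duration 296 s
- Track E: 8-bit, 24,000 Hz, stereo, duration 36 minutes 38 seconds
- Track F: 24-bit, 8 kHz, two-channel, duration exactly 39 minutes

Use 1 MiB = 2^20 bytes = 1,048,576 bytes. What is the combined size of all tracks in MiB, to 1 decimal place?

Track A: 24 minutes = 1,440 s; 16,000 × 1,440 × 1 × 1 = 23,040,000 bytes.
Track B: exactly 9 minutes = 540 s; 11,025 × 540 × 4 × 8 = 190,512,000 bytes.
Track C: 6 minutes 7 seconds = 367 s; 96,000 × 367 × 3 × 2 = 211,392,000 bytes.
Track D: 50,400 × 296 × 3 × 2 = 89,510,400 bytes.
Track E: 36 minutes 38 seconds = 2,198 s; 24,000 × 2,198 × 1 × 2 = 105,504,000 bytes.
Track F: exactly 39 minutes = 2,340 s; 8,000 × 2,340 × 3 × 2 = 112,320,000 bytes.
Total = 732,278,400 bytes = 698.4 MiB.

698.4 MiB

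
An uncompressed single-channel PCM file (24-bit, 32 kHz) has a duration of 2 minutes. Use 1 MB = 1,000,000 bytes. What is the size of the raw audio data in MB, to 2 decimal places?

11.52 MB

Duration = 2 minutes = 120 s.
Bytes = 32,000 samples/s × 120 s × 3 bytes/sample × 1 ch = 11,520,000 bytes.
11,520,000 / 1,000,000 = 11.52 MB.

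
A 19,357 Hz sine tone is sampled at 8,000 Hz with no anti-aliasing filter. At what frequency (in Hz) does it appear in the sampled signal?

Nyquist = 8,000/2 = 4,000 Hz; 19,357 Hz exceeds it.
Alias = |19,357 − 2×8,000| = |19,357 − 16,000| = 3,357 Hz.

3,357 Hz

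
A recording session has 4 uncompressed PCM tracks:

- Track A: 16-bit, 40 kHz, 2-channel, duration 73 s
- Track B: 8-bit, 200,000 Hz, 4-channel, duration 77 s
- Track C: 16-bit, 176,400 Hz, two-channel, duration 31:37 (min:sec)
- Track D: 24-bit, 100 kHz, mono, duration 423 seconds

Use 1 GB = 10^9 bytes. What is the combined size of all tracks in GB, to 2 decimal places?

Track A: 40,000 × 73 × 2 × 2 = 11,680,000 bytes.
Track B: 200,000 × 77 × 1 × 4 = 61,600,000 bytes.
Track C: 31:37 (min:sec) = 1,897 s; 176,400 × 1,897 × 2 × 2 = 1,338,523,200 bytes.
Track D: 100,000 × 423 × 3 × 1 = 126,900,000 bytes.
Total = 1,538,703,200 bytes = 1.54 GB.

1.54 GB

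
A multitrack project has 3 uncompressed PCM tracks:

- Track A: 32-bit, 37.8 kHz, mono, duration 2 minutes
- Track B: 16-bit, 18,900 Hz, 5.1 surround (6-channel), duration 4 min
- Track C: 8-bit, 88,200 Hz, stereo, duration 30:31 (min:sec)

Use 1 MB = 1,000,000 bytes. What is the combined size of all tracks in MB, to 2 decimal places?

395.56 MB

Track A: 2 minutes = 120 s; 37,800 × 120 × 4 × 1 = 18,144,000 bytes.
Track B: 4 min = 240 s; 18,900 × 240 × 2 × 6 = 54,432,000 bytes.
Track C: 30:31 (min:sec) = 1,831 s; 88,200 × 1,831 × 1 × 2 = 322,988,400 bytes.
Total = 395,564,400 bytes = 395.56 MB.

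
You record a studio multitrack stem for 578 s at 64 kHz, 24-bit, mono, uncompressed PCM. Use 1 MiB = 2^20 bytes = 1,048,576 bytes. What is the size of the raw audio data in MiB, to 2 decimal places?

Bytes = 64,000 samples/s × 578 s × 3 bytes/sample × 1 ch = 110,976,000 bytes.
110,976,000 / 1,048,576 = 105.83 MiB.

105.83 MiB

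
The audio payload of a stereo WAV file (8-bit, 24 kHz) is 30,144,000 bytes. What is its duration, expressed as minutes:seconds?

Byte rate = 24,000 × 1 × 2 = 48,000 bytes/s.
Duration = 30,144,000 / 48,000 = 628 s.
628 s = 10:28.

10:28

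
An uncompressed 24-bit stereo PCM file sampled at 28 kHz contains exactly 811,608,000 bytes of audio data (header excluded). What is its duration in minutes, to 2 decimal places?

80.52 minutes

Byte rate = 28,000 × 3 × 2 = 168,000 bytes/s.
Duration = 811,608,000 / 168,000 = 4,831 s.
4,831 s / 60 = 80.52 minutes.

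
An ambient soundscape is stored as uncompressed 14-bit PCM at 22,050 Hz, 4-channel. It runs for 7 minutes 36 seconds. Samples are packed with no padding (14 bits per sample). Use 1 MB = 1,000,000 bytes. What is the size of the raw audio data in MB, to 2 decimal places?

70.38 MB

Duration = 7 minutes 36 seconds = 456 s.
Bits = 22,050 × 456 × 14 × 4 = 563,068,800 bits = 70,383,600 bytes.
70,383,600 / 1,000,000 = 70.38 MB.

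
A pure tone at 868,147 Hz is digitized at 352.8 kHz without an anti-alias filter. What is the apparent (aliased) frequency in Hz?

162,547 Hz

Nyquist = 352,800/2 = 176,400 Hz; 868,147 Hz exceeds it.
Alias = |868,147 − 2×352,800| = |868,147 − 705,600| = 162,547 Hz.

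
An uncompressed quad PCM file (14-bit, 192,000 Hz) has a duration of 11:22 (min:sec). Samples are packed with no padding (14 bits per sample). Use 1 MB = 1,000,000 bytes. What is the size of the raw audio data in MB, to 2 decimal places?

Duration = 11:22 (min:sec) = 682 s.
Bits = 192,000 × 682 × 14 × 4 = 7,332,864,000 bits = 916,608,000 bytes.
916,608,000 / 1,000,000 = 916.61 MB.

916.61 MB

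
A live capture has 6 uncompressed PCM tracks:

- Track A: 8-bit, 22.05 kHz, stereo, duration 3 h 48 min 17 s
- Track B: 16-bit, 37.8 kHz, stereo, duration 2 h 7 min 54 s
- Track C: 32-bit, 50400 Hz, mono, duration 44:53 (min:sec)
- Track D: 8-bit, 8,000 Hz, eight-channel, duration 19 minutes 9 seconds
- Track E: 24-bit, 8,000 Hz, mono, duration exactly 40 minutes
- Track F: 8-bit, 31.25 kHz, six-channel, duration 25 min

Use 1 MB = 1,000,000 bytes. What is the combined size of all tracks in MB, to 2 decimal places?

2719.64 MB

Track A: 3 h 48 min 17 s = 13,697 s; 22,050 × 13,697 × 1 × 2 = 604,037,700 bytes.
Track B: 2 h 7 min 54 s = 7,674 s; 37,800 × 7,674 × 2 × 2 = 1,160,308,800 bytes.
Track C: 44:53 (min:sec) = 2,693 s; 50,400 × 2,693 × 4 × 1 = 542,908,800 bytes.
Track D: 19 minutes 9 seconds = 1,149 s; 8,000 × 1,149 × 1 × 8 = 73,536,000 bytes.
Track E: exactly 40 minutes = 2,400 s; 8,000 × 2,400 × 3 × 1 = 57,600,000 bytes.
Track F: 25 min = 1,500 s; 31,250 × 1,500 × 1 × 6 = 281,250,000 bytes.
Total = 2,719,641,300 bytes = 2719.64 MB.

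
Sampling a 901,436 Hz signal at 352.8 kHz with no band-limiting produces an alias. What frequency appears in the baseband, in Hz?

156,964 Hz

Nyquist = 352,800/2 = 176,400 Hz; 901,436 Hz exceeds it.
Alias = |901,436 − 3×352,800| = |901,436 − 1,058,400| = 156,964 Hz.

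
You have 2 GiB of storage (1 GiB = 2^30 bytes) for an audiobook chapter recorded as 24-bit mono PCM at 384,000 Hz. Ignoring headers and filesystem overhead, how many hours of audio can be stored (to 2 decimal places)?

Uncompressed byte rate = 384,000 × 3 × 1 = 1,152,000 bytes/s.
Capacity = 2 × 1,073,741,824 = 2,147,483,648 bytes.
2,147,483,648 / 1,152,000 ≈ 1864.14 s → 0.52 hours.

0.52 hours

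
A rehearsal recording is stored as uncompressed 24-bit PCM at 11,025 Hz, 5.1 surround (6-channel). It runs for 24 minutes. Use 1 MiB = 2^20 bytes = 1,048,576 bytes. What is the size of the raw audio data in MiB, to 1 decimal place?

Duration = 24 minutes = 1,440 s.
Bytes = 11,025 samples/s × 1,440 s × 3 bytes/sample × 6 ch = 285,768,000 bytes.
285,768,000 / 1,048,576 = 272.5 MiB.

272.5 MiB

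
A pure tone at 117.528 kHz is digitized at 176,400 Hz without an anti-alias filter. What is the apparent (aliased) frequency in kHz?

Nyquist = 176,400/2 = 88,200 Hz; 117,528 Hz exceeds it.
Alias = |117,528 − 1×176,400| = |117,528 − 176,400| = 58,872 Hz = 58.872 kHz.

58.872 kHz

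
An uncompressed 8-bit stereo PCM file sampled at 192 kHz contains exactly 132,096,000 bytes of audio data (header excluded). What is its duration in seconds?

Byte rate = 192,000 × 1 × 2 = 384,000 bytes/s.
Duration = 132,096,000 / 384,000 = 344 s.

344 seconds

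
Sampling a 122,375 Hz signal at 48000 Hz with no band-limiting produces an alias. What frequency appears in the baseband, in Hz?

21,625 Hz

Nyquist = 48,000/2 = 24,000 Hz; 122,375 Hz exceeds it.
Alias = |122,375 − 3×48,000| = |122,375 − 144,000| = 21,625 Hz.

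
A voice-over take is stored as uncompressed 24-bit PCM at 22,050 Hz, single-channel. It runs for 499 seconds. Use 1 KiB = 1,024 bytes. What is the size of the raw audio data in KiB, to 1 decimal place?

Bytes = 22,050 samples/s × 499 s × 3 bytes/sample × 1 ch = 33,008,850 bytes.
33,008,850 / 1,024 = 32235.2 KiB.

32235.2 KiB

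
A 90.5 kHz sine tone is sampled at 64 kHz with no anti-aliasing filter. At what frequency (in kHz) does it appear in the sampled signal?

26.5 kHz

Nyquist = 64,000/2 = 32,000 Hz; 90,500 Hz exceeds it.
Alias = |90,500 − 1×64,000| = |90,500 − 64,000| = 26,500 Hz = 26.5 kHz.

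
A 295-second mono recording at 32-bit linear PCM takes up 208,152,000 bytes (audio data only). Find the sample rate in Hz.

176,400 Hz

Bytes = sample_rate × seconds × bytes_per_sample × channels.
sample_rate = 208,152,000 / (295 × 4 × 1) = 208,152,000 / 1,180 = 176,400 Hz.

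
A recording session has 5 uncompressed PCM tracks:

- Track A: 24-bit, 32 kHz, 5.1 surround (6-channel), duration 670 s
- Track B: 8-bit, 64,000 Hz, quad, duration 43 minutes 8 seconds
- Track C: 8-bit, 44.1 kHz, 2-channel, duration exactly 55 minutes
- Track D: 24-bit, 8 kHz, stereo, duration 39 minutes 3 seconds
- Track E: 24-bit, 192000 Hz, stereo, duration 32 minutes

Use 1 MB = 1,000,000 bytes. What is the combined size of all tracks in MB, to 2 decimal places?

Track A: 32,000 × 670 × 3 × 6 = 385,920,000 bytes.
Track B: 43 minutes 8 seconds = 2,588 s; 64,000 × 2,588 × 1 × 4 = 662,528,000 bytes.
Track C: exactly 55 minutes = 3,300 s; 44,100 × 3,300 × 1 × 2 = 291,060,000 bytes.
Track D: 39 minutes 3 seconds = 2,343 s; 8,000 × 2,343 × 3 × 2 = 112,464,000 bytes.
Track E: 32 minutes = 1,920 s; 192,000 × 1,920 × 3 × 2 = 2,211,840,000 bytes.
Total = 3,663,812,000 bytes = 3663.81 MB.

3663.81 MB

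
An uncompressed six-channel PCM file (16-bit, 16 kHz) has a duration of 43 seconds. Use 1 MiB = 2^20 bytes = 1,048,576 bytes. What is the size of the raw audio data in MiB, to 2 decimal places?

Bytes = 16,000 samples/s × 43 s × 2 bytes/sample × 6 ch = 8,256,000 bytes.
8,256,000 / 1,048,576 = 7.87 MiB.

7.87 MiB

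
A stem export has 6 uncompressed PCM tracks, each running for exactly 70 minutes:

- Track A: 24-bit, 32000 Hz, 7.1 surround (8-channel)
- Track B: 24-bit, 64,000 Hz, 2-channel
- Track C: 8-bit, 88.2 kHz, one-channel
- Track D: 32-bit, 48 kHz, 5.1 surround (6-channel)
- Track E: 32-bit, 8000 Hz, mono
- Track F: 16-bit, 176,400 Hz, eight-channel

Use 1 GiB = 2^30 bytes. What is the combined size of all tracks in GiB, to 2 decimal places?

exactly 70 minutes = 4,200 s.
Track A: 32,000 × 4,200 × 3 × 8 = 3,225,600,000 bytes.
Track B: 64,000 × 4,200 × 3 × 2 = 1,612,800,000 bytes.
Track C: 88,200 × 4,200 × 1 × 1 = 370,440,000 bytes.
Track D: 48,000 × 4,200 × 4 × 6 = 4,838,400,000 bytes.
Track E: 8,000 × 4,200 × 4 × 1 = 134,400,000 bytes.
Track F: 176,400 × 4,200 × 2 × 8 = 11,854,080,000 bytes.
Total = 22,035,720,000 bytes = 20.52 GiB.

20.52 GiB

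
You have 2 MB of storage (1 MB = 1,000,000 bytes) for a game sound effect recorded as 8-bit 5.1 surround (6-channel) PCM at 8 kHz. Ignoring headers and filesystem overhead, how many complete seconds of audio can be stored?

41 seconds

Uncompressed byte rate = 8,000 × 1 × 6 = 48,000 bytes/s.
Capacity = 2 × 1,000,000 = 2,000,000 bytes.
2,000,000 / 48,000 ≈ 41.67 s → 41 seconds.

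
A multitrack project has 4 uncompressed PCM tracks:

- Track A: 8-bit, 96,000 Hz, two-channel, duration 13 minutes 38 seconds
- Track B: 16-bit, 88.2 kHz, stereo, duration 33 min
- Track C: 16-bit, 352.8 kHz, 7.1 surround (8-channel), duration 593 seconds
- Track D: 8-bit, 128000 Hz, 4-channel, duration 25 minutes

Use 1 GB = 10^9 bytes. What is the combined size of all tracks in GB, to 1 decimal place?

5.0 GB

Track A: 13 minutes 38 seconds = 818 s; 96,000 × 818 × 1 × 2 = 157,056,000 bytes.
Track B: 33 min = 1,980 s; 88,200 × 1,980 × 2 × 2 = 698,544,000 bytes.
Track C: 352,800 × 593 × 2 × 8 = 3,347,366,400 bytes.
Track D: 25 minutes = 1,500 s; 128,000 × 1,500 × 1 × 4 = 768,000,000 bytes.
Total = 4,970,966,400 bytes = 5.0 GB.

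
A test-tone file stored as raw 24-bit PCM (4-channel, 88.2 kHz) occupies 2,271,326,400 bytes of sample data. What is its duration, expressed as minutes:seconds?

35:46

Byte rate = 88,200 × 3 × 4 = 1,058,400 bytes/s.
Duration = 2,271,326,400 / 1,058,400 = 2,146 s.
2,146 s = 35:46.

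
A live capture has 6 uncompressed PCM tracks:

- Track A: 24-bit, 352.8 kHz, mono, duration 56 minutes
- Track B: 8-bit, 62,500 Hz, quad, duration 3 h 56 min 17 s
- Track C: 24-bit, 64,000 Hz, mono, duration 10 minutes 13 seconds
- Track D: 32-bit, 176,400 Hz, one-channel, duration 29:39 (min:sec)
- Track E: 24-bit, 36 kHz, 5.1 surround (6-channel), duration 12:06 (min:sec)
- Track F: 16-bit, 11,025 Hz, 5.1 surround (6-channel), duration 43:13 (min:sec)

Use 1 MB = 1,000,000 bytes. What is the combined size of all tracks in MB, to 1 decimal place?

9286.9 MB

Track A: 56 minutes = 3,360 s; 352,800 × 3,360 × 3 × 1 = 3,556,224,000 bytes.
Track B: 3 h 56 min 17 s = 14,177 s; 62,500 × 14,177 × 1 × 4 = 3,544,250,000 bytes.
Track C: 10 minutes 13 seconds = 613 s; 64,000 × 613 × 3 × 1 = 117,696,000 bytes.
Track D: 29:39 (min:sec) = 1,779 s; 176,400 × 1,779 × 4 × 1 = 1,255,262,400 bytes.
Track E: 12:06 (min:sec) = 726 s; 36,000 × 726 × 3 × 6 = 470,448,000 bytes.
Track F: 43:13 (min:sec) = 2,593 s; 11,025 × 2,593 × 2 × 6 = 343,053,900 bytes.
Total = 9,286,934,300 bytes = 9286.9 MB.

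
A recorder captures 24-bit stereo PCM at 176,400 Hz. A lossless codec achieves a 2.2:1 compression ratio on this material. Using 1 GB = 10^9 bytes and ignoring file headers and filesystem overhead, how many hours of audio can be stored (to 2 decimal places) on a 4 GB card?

2.31 hours

Uncompressed byte rate = 176,400 × 3 × 2 = 1,058,400 bytes/s.
After 2.2:1 compression, effective rate ≈ 481090.91 bytes/s.
Capacity = 4 × 1,000,000,000 = 4,000,000,000 bytes.
4,000,000,000 / effective rate ≈ 8314.44 s → 2.31 hours.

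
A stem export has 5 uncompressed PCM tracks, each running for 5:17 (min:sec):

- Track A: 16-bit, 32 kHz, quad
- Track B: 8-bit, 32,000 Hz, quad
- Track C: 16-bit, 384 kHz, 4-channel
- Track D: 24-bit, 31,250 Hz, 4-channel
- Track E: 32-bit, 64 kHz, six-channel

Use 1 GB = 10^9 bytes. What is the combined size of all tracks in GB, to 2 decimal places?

5:17 (min:sec) = 317 s.
Track A: 32,000 × 317 × 2 × 4 = 81,152,000 bytes.
Track B: 32,000 × 317 × 1 × 4 = 40,576,000 bytes.
Track C: 384,000 × 317 × 2 × 4 = 973,824,000 bytes.
Track D: 31,250 × 317 × 3 × 4 = 118,875,000 bytes.
Track E: 64,000 × 317 × 4 × 6 = 486,912,000 bytes.
Total = 1,701,339,000 bytes = 1.70 GB.

1.70 GB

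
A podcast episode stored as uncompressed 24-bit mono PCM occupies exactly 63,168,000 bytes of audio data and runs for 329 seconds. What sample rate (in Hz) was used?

Bytes = sample_rate × seconds × bytes_per_sample × channels.
sample_rate = 63,168,000 / (329 × 3 × 1) = 63,168,000 / 987 = 64,000 Hz.

64,000 Hz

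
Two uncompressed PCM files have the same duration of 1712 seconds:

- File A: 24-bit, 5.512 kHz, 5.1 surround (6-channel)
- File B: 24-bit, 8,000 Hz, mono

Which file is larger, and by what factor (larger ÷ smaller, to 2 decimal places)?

File A: 5,512 × 3 × 6 = 99,216 bytes/s.
File B: 8,000 × 3 × 1 = 24,000 bytes/s.
File A is larger; ratio = 169,857,792 / 41,088,000 = 4.13.

File A, by a factor of 4.13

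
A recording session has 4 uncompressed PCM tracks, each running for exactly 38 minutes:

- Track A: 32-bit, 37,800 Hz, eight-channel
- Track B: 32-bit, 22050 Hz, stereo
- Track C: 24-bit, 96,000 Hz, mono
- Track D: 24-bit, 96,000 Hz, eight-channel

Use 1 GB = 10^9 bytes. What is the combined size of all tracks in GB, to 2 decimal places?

9.07 GB

exactly 38 minutes = 2,280 s.
Track A: 37,800 × 2,280 × 4 × 8 = 2,757,888,000 bytes.
Track B: 22,050 × 2,280 × 4 × 2 = 402,192,000 bytes.
Track C: 96,000 × 2,280 × 3 × 1 = 656,640,000 bytes.
Track D: 96,000 × 2,280 × 3 × 8 = 5,253,120,000 bytes.
Total = 9,069,840,000 bytes = 9.07 GB.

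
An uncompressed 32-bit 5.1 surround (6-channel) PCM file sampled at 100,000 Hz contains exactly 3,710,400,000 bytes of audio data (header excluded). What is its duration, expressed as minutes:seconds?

Byte rate = 100,000 × 4 × 6 = 2,400,000 bytes/s.
Duration = 3,710,400,000 / 2,400,000 = 1,546 s.
1,546 s = 25:46.

25:46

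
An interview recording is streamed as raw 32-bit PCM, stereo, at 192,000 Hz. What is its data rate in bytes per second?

Bit rate = 192,000 × 32 × 2 = 12,288,000 bits/s.
12,288,000 / 8 = 1,536,000 bytes/s.

1,536,000 bytes/s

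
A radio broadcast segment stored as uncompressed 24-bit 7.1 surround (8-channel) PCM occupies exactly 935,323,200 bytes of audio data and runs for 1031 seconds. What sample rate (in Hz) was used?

37,800 Hz

Bytes = sample_rate × seconds × bytes_per_sample × channels.
sample_rate = 935,323,200 / (1,031 × 3 × 8) = 935,323,200 / 24,744 = 37,800 Hz.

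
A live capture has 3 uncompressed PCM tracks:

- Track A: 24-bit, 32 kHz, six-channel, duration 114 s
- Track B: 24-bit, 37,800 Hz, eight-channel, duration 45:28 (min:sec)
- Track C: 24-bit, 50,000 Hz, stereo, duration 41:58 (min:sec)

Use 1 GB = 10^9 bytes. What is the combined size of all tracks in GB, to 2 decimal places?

3.30 GB

Track A: 32,000 × 114 × 3 × 6 = 65,664,000 bytes.
Track B: 45:28 (min:sec) = 2,728 s; 37,800 × 2,728 × 3 × 8 = 2,474,841,600 bytes.
Track C: 41:58 (min:sec) = 2,518 s; 50,000 × 2,518 × 3 × 2 = 755,400,000 bytes.
Total = 3,295,905,600 bytes = 3.30 GB.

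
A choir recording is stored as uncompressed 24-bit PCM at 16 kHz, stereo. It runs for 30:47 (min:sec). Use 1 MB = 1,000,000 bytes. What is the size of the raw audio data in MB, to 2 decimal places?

Duration = 30:47 (min:sec) = 1,847 s.
Bytes = 16,000 samples/s × 1,847 s × 3 bytes/sample × 2 ch = 177,312,000 bytes.
177,312,000 / 1,000,000 = 177.31 MB.

177.31 MB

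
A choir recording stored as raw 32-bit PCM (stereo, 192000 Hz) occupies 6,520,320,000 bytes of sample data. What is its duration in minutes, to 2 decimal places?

Byte rate = 192,000 × 4 × 2 = 1,536,000 bytes/s.
Duration = 6,520,320,000 / 1,536,000 = 4,245 s.
4,245 s / 60 = 70.75 minutes.

70.75 minutes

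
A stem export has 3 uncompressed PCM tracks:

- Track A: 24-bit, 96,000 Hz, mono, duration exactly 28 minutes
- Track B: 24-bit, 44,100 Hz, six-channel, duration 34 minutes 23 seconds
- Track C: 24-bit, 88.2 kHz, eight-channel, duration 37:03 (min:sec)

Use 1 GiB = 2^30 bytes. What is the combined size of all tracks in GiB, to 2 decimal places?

6.36 GiB

Track A: exactly 28 minutes = 1,680 s; 96,000 × 1,680 × 3 × 1 = 483,840,000 bytes.
Track B: 34 minutes 23 seconds = 2,063 s; 44,100 × 2,063 × 3 × 6 = 1,637,609,400 bytes.
Track C: 37:03 (min:sec) = 2,223 s; 88,200 × 2,223 × 3 × 8 = 4,705,646,400 bytes.
Total = 6,827,095,800 bytes = 6.36 GiB.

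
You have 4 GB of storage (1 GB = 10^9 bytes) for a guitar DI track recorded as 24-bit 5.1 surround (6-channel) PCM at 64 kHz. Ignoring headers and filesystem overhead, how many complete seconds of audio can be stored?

3,472 seconds

Uncompressed byte rate = 64,000 × 3 × 6 = 1,152,000 bytes/s.
Capacity = 4 × 1,000,000,000 = 4,000,000,000 bytes.
4,000,000,000 / 1,152,000 ≈ 3472.22 s → 3,472 seconds.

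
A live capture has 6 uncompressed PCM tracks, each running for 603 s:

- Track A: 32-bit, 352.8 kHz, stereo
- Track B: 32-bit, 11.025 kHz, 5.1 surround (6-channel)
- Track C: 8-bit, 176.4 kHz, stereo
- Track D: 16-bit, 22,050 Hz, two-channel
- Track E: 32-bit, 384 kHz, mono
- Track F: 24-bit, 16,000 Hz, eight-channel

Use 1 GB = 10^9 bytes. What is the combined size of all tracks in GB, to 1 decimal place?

Track A: 352,800 × 603 × 4 × 2 = 1,701,907,200 bytes.
Track B: 11,025 × 603 × 4 × 6 = 159,553,800 bytes.
Track C: 176,400 × 603 × 1 × 2 = 212,738,400 bytes.
Track D: 22,050 × 603 × 2 × 2 = 53,184,600 bytes.
Track E: 384,000 × 603 × 4 × 1 = 926,208,000 bytes.
Track F: 16,000 × 603 × 3 × 8 = 231,552,000 bytes.
Total = 3,285,144,000 bytes = 3.3 GB.

3.3 GB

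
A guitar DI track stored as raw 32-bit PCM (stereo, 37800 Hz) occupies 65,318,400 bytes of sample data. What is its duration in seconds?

216 seconds

Byte rate = 37,800 × 4 × 2 = 302,400 bytes/s.
Duration = 65,318,400 / 302,400 = 216 s.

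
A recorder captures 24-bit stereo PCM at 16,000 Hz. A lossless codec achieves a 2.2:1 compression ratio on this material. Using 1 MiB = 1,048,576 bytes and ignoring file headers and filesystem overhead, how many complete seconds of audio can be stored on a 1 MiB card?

24 seconds

Uncompressed byte rate = 16,000 × 3 × 2 = 96,000 bytes/s.
After 2.2:1 compression, effective rate ≈ 43636.36 bytes/s.
Capacity = 1 × 1,048,576 = 1,048,576 bytes.
1,048,576 / effective rate ≈ 24.03 s → 24 seconds.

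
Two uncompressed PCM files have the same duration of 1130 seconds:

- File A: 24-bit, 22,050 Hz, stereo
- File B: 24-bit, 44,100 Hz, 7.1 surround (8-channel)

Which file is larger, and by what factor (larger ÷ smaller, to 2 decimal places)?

File A: 22,050 × 3 × 2 = 132,300 bytes/s.
File B: 44,100 × 3 × 8 = 1,058,400 bytes/s.
File B is larger; ratio = 1,195,992,000 / 149,499,000 = 8.00.

File B, by a factor of 8.00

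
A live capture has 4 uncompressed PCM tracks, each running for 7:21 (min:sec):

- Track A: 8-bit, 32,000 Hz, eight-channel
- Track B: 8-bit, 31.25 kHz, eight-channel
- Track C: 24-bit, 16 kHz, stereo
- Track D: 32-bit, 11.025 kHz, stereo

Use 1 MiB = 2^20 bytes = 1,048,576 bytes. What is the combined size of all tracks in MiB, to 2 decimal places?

7:21 (min:sec) = 441 s.
Track A: 32,000 × 441 × 1 × 8 = 112,896,000 bytes.
Track B: 31,250 × 441 × 1 × 8 = 110,250,000 bytes.
Track C: 16,000 × 441 × 3 × 2 = 42,336,000 bytes.
Track D: 11,025 × 441 × 4 × 2 = 38,896,200 bytes.
Total = 304,378,200 bytes = 290.28 MiB.

290.28 MiB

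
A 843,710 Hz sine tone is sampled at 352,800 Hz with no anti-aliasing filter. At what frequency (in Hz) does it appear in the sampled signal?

Nyquist = 352,800/2 = 176,400 Hz; 843,710 Hz exceeds it.
Alias = |843,710 − 2×352,800| = |843,710 − 705,600| = 138,110 Hz.

138,110 Hz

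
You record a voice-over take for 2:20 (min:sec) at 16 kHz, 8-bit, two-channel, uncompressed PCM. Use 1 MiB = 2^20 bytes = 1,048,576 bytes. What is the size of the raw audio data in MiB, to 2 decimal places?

4.27 MiB

Duration = 2:20 (min:sec) = 140 s.
Bytes = 16,000 samples/s × 140 s × 1 bytes/sample × 2 ch = 4,480,000 bytes.
4,480,000 / 1,048,576 = 4.27 MiB.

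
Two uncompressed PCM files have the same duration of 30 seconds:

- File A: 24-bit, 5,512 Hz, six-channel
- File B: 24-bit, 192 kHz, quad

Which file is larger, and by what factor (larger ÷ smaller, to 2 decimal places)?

File A: 5,512 × 3 × 6 = 99,216 bytes/s.
File B: 192,000 × 3 × 4 = 2,304,000 bytes/s.
File B is larger; ratio = 69,120,000 / 2,976,480 = 23.22.

File B, by a factor of 23.22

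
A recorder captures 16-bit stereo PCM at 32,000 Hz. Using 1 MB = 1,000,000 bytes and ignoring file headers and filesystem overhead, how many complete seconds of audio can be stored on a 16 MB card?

Uncompressed byte rate = 32,000 × 2 × 2 = 128,000 bytes/s.
Capacity = 16 × 1,000,000 = 16,000,000 bytes.
16,000,000 / 128,000 ≈ 125 s → 125 seconds.

125 seconds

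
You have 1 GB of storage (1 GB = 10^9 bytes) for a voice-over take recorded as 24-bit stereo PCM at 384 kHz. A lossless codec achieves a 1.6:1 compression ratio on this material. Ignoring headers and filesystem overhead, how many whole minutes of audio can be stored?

11 minutes

Uncompressed byte rate = 384,000 × 3 × 2 = 2,304,000 bytes/s.
After 1.6:1 compression, effective rate ≈ 1440000 bytes/s.
Capacity = 1 × 1,000,000,000 = 1,000,000,000 bytes.
1,000,000,000 / effective rate ≈ 694.44 s → 11 minutes.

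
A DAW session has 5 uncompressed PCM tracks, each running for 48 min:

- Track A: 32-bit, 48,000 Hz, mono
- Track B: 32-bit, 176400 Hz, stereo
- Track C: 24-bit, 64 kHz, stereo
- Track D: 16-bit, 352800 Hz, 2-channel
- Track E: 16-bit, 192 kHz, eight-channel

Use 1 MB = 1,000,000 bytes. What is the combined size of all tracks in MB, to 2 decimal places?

18634.75 MB

48 min = 2,880 s.
Track A: 48,000 × 2,880 × 4 × 1 = 552,960,000 bytes.
Track B: 176,400 × 2,880 × 4 × 2 = 4,064,256,000 bytes.
Track C: 64,000 × 2,880 × 3 × 2 = 1,105,920,000 bytes.
Track D: 352,800 × 2,880 × 2 × 2 = 4,064,256,000 bytes.
Track E: 192,000 × 2,880 × 2 × 8 = 8,847,360,000 bytes.
Total = 18,634,752,000 bytes = 18634.75 MB.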